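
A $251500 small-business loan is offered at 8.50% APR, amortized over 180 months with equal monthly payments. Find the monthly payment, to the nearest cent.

Monthly rate = 8.5%/12 = 0.0070833; payment = 251,500 × 0.0070833 / (1 − (1+0.0070833)^−180) = $2,476.62.

$2,476.62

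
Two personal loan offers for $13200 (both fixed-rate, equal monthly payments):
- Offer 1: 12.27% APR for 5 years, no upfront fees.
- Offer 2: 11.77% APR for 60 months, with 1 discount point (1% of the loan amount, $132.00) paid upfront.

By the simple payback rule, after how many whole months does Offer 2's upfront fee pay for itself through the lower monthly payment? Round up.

Offer 1: at 12.27% the monthly rate is 0.0102250, so the payment is 13,200 × 0.0102250 / (1 − 1.0102250^−60) = $295.43.
Offer 2: monthly rate = 11.77%/12 = 0.0098083; payment = 13,200 × 0.0098083 / (1 − (1+0.0098083)^−60) = $292.09.
Monthly savings = $295.43 − $292.09 = $3.34.
Break-even = $132.00 / $3.34 = 39.52 → 40 months.

40 months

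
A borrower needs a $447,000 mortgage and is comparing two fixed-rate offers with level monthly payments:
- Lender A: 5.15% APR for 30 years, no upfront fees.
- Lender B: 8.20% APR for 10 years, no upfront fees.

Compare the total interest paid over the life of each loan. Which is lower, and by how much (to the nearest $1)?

Lender A: at 5.15% the monthly rate is 0.0042917, so the payment is 447,000 × 0.0042917 / (1 − 1.0042917^−360) = $2,440.74.
Total interest on Lender A = 360 × $2,440.74 − $447,000 = $431,666.40.
Lender B: at 8.20% the monthly rate is 0.0068333, so the payment is 447,000 × 0.0068333 / (1 − 1.0068333^−120) = $5,470.70.
Total interest on Lender B = 120 × $5,470.70 − $447,000 = $209,484.00.
Lender B is lower by $222,182.40.

Lender B by $222,182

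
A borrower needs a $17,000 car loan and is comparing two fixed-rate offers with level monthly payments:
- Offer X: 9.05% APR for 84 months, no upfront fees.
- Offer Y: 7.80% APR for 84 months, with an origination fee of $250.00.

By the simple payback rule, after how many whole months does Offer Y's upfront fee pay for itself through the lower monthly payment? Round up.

Offer X: at 9.05% the monthly rate is 0.0075417, so the payment is 17,000 × 0.0075417 / (1 − 1.0075417^−84) = $273.95.
Offer Y: monthly rate = 7.8%/12 = 0.0065000; payment = 17,000 × 0.0065000 / (1 − (1+0.0065000)^−84) = $263.27.
Monthly savings = $273.95 − $263.27 = $10.68.
Break-even = $250.00 / $10.68 = 23.41 → 24 months.

24 months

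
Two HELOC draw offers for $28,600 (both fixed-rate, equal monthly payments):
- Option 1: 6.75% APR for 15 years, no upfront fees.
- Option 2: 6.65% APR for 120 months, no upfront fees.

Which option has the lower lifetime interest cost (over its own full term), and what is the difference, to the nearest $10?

Option 2 by $6,320

Option 1: at 6.75% the monthly rate is 0.0056250, so the payment is 28,600 × 0.0056250 / (1 − 1.0056250^−180) = $253.08.
Total interest on Option 1 = 180 × $253.08 − $28,600 = $16,954.40.
Option 2: at 6.65% the monthly rate is 0.0055417, so the payment is 28,600 × 0.0055417 / (1 − 1.0055417^−120) = $326.93.
Total interest on Option 2 = 120 × $326.93 − $28,600 = $10,631.60.
Option 2 is lower by $6,322.80.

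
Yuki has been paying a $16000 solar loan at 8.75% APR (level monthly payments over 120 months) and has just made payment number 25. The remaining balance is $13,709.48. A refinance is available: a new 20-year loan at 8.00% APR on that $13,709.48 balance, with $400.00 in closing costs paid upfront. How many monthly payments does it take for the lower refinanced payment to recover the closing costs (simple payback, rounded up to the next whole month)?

5 months

Current payment = 16,000 × 8.75%/12 / (1 − (1+0.0072917)^−120) = $200.52.
Refinanced payment = 13,709.48 × 0.0066667 / (1 − (1+0.0066667)^−240) = $114.67.
Monthly savings = $200.52 − $114.67 = $85.85.
Break-even = $400.00 / $85.85 = 4.66 → 5 months.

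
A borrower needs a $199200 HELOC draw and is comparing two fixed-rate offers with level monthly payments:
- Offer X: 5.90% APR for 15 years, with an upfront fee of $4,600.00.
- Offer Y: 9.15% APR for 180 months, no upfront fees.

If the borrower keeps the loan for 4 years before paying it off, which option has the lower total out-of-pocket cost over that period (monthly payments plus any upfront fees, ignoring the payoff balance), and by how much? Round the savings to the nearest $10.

Offer X: monthly rate = 5.9%/12 = 0.0049167; payment = 199,200 × 0.0049167 / (1 − (1+0.0049167)^−180) = $1,670.22.
Offer Y: at 9.15% the monthly rate is 0.0076250, so the payment is 199,200 × 0.0076250 / (1 − 1.0076250^−180) = $2,038.23.
Over 48 months: Offer X costs 48 × $1,670.22 + $4,600.00 = $84,770.56; Offer Y costs 48 × $2,038.23 = $97,835.04.
Offer X is cheaper by $97,835.04 − $84,770.56 = $13,064.48.

Offer X by $13,060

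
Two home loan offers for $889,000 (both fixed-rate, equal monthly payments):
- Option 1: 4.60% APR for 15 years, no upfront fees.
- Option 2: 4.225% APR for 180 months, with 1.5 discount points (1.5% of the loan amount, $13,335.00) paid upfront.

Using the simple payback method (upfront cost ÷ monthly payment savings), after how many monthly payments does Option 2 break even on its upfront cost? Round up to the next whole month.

Option 1: monthly rate = 4.6%/12 = 0.0038333; payment = 889,000 × 0.0038333 / (1 − (1+0.0038333)^−180) = $6,846.31.
Option 2: at 4.225% the monthly rate is 0.0035208, so the payment is 889,000 × 0.0035208 / (1 − 1.0035208^−180) = $6,676.51.
Monthly savings = $6,846.31 − $6,676.51 = $169.80.
Break-even = $13,335.00 / $169.80 = 78.53 → 79 months.

79 months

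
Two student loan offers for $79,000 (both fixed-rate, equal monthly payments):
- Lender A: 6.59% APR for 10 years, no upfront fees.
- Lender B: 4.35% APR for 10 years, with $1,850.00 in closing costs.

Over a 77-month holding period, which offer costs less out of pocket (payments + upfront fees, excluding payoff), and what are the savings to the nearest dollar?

Lender B by $4,896

Lender A: monthly rate = 6.59%/12 = 0.0054917; payment = 79,000 × 0.0054917 / (1 − (1+0.0054917)^−120) = $900.65.
Lender B: at 4.35% the monthly rate is 0.0036250, so the payment is 79,000 × 0.0036250 / (1 − 1.0036250^−120) = $813.04.
Over 77 months: Lender A costs 77 × $900.65 = $69,350.05; Lender B costs 77 × $813.04 + $1,850.00 = $64,454.08.
Lender B is cheaper by $69,350.05 − $64,454.08 = $4,895.97.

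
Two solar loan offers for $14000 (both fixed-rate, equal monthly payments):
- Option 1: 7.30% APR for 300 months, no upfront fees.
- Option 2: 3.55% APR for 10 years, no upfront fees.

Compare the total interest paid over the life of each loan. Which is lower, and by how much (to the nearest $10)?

Option 2 by $13,840

Option 1: at 7.30% the monthly rate is 0.0060833, so the payment is 14,000 × 0.0060833 / (1 − 1.0060833^−300) = $101.64.
Total interest on Option 1 = 300 × $101.64 − $14,000 = $16,492.00.
Option 2: monthly rate = 3.55%/12 = 0.0029583; payment = 14,000 × 0.0029583 / (1 − (1+0.0029583)^−120) = $138.77.
Total interest on Option 2 = 120 × $138.77 − $14,000 = $2,652.40.
Option 2 is lower by $13,839.60.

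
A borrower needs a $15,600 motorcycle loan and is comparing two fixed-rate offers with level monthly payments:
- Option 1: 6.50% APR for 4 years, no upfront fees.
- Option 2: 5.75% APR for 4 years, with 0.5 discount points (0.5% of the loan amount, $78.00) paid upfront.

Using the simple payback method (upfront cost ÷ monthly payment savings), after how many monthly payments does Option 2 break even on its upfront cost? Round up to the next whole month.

Option 1: monthly rate = 6.5%/12 = 0.0054167; payment = 15,600 × 0.0054167 / (1 − (1+0.0054167)^−48) = $369.95.
Option 2: at 5.75% the monthly rate is 0.0047917, so the payment is 15,600 × 0.0047917 / (1 − 1.0047917^−48) = $364.58.
Monthly savings = $369.95 − $364.58 = $5.37.
Break-even = $78.00 / $5.37 = 14.53 → 15 months.

15 months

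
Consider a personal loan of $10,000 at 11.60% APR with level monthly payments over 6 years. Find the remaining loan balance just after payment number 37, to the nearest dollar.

With monthly rate i = 11.6%/12 = 0.0096667, the balance after k of n payments is P · [(1+i)^n − (1+i)^k] / [(1+i)^n − 1].
(1+0.0096667)^72 = 1.99902092 and (1+0.0096667)^37 = 1.42753475, so the balance is 10,000 × (1.99902092 − 1.42753475) / (1.99902092 − 1) = $5,720.46.

$5,720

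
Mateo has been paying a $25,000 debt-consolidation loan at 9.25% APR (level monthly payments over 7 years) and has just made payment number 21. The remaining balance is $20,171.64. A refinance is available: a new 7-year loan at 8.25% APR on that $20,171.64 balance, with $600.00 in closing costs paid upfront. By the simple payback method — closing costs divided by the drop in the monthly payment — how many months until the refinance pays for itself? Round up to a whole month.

7 months

Current payment = 25,000 × 9.25%/12 / (1 − (1+0.0077083)^−84) = $405.41.
Refinanced payment = 20,171.64 × 0.0068750 / (1 − (1+0.0068750)^−84) = $316.92.
Monthly savings = $405.41 − $316.92 = $88.49.
Break-even = $600.00 / $88.49 = 6.78 → 7 months.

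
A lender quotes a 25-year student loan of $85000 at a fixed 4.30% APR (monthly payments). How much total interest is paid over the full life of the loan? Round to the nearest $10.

$53,860

Monthly rate = 4.3%/12 = 0.0035833; payment = 85,000 × 0.0035833 / (1 − (1+0.0035833)^−300) = $462.86.
Total paid = 300 × $462.86 = $138,858.00; interest = $138,858.00 − $85,000 = $53,858.00.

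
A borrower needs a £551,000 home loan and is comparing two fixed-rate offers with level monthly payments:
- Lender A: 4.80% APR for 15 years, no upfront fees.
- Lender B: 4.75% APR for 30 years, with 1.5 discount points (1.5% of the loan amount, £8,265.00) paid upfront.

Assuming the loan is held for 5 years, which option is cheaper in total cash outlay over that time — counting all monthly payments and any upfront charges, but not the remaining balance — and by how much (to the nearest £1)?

Lender A: monthly rate = 4.8%/12 = 0.0040000; payment = 551,000 × 0.0040000 / (1 − (1+0.0040000)^−180) = £4,300.08.
Lender B: monthly rate = 4.75%/12 = 0.0039583; payment = 551,000 × 0.0039583 / (1 − (1+0.0039583)^−360) = £2,874.28.
Over 60 months: Lender A costs 60 × £4,300.08 = £258,004.80; Lender B costs 60 × £2,874.28 + £8,265.00 = £180,721.80.
Lender B is cheaper by £258,004.80 − £180,721.80 = £77,283.00.

Lender B by £77,283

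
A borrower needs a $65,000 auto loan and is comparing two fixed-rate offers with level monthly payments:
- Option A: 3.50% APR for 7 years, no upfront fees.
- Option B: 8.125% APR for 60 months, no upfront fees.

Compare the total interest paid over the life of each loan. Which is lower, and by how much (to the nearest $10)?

Option A by $5,930

Option A: monthly rate = 3.5%/12 = 0.0029167; payment = 65,000 × 0.0029167 / (1 − (1+0.0029167)^−84) = $873.59.
Total interest on Option A = 84 × $873.59 − $65,000 = $8,381.56.
Option B: monthly rate = 8.125%/12 = 0.0067708; payment = 65,000 × 0.0067708 / (1 − (1+0.0067708)^−60) = $1,321.86.
Total interest on Option B = 60 × $1,321.86 − $65,000 = $14,311.60.
Option A is lower by $5,930.04.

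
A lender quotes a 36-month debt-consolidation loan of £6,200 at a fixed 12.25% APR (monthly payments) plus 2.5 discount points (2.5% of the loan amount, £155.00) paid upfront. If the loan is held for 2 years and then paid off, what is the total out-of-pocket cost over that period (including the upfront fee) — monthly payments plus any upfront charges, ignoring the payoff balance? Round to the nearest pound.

Monthly rate = 12.25%/12 = 0.0102083; payment = 6,200 × 0.0102083 / (1 − (1+0.0102083)^−36) = £206.67.
Total outlay = 24 × £206.67 + £155.00 = £5,115.08.

£5,115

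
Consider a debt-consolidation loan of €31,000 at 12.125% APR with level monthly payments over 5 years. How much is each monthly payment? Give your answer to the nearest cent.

Monthly rate = 12.125%/12 = 0.0101042; payment = 31,000 × 0.0101042 / (1 − (1+0.0101042)^−60) = €691.54.

€691.54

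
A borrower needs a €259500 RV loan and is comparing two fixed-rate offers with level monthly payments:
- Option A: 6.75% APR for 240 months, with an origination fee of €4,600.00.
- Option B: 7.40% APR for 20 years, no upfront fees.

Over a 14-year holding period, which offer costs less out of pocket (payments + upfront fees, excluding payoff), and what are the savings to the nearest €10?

Option A: at 6.75% the monthly rate is 0.0056250, so the payment is 259,500 × 0.0056250 / (1 − 1.0056250^−240) = €1,973.14.
Option B: monthly rate = 7.4%/12 = 0.0061667; payment = 259,500 × 0.0061667 / (1 − (1+0.0061667)^−240) = €2,074.68.
Over 168 months: Option A costs 168 × €1,973.14 + €4,600.00 = €336,087.52; Option B costs 168 × €2,074.68 = €348,546.24.
Option A is cheaper by €348,546.24 − €336,087.52 = €12,458.72.

Option A by €12,460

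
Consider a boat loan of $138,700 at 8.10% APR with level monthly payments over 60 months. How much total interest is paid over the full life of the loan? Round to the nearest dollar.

Monthly rate = 8.1%/12 = 0.0067500; payment = 138,700 × 0.0067500 / (1 − (1+0.0067500)^−60) = $2,818.98.
Total paid = 60 × $2,818.98 = $169,138.80; interest = $169,138.80 − $138,700 = $30,438.80.

$30,439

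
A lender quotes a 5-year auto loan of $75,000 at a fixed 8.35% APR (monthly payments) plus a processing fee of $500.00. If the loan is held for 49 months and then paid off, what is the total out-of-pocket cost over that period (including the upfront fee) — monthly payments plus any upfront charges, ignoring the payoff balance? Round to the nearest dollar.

At 8.35% the monthly rate is 0.0069583, so the payment is 75,000 × 0.0069583 / (1 − 1.0069583^−60) = $1,533.32.
Total outlay = 49 × $1,533.32 + $500.00 = $75,632.68.

$75,633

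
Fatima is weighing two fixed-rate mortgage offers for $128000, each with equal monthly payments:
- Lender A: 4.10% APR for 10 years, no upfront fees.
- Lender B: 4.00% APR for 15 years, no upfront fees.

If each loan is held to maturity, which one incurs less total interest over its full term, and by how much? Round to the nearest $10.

Lender A by $14,180

Lender A: at 4.10% the monthly rate is 0.0034167, so the payment is 128,000 × 0.0034167 / (1 − 1.0034167^−120) = $1,302.03.
Total interest on Lender A = 120 × $1,302.03 − $128,000 = $28,243.60.
Lender B: monthly rate = 4%/12 = 0.0033333; payment = 128,000 × 0.0033333 / (1 − (1+0.0033333)^−180) = $946.80.
Total interest on Lender B = 180 × $946.80 − $128,000 = $42,424.00.
Lender A is lower by $14,180.40.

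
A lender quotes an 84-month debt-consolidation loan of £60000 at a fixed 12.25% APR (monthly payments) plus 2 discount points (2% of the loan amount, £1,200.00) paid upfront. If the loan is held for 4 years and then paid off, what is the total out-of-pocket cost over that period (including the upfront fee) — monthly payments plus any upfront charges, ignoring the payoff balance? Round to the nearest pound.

At 12.25% the monthly rate is 0.0102083, so the payment is 60,000 × 0.0102083 / (1 − 1.0102083^−84) = £1,067.20.
Total outlay = 48 × £1,067.20 + £1,200.00 = £52,425.60.

£52,426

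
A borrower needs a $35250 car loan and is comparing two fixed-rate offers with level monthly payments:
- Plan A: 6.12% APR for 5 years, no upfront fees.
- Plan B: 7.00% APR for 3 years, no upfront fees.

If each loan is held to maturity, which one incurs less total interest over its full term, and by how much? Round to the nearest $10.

Plan A: monthly rate = 6.12%/12 = 0.0051000; payment = 35,250 × 0.0051000 / (1 − (1+0.0051000)^−60) = $683.45.
Total interest on Plan A = 60 × $683.45 − $35,250 = $5,757.00.
Plan B: at 7.00% the monthly rate is 0.0058333, so the payment is 35,250 × 0.0058333 / (1 − 1.0058333^−36) = $1,088.42.
Total interest on Plan B = 36 × $1,088.42 − $35,250 = $3,933.12.
Plan B is lower by $1,823.88.

Plan B by $1,820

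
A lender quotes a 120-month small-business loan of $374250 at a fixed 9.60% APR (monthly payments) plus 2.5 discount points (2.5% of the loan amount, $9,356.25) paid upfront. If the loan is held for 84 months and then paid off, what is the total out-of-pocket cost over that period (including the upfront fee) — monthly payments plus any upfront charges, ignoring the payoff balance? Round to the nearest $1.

At 9.60% the monthly rate is 0.0080000, so the payment is 374,250 × 0.0080000 / (1 − 1.0080000^−120) = $4,863.22.
Total outlay = 84 × $4,863.22 + $9,356.25 = $417,866.73.

$417,867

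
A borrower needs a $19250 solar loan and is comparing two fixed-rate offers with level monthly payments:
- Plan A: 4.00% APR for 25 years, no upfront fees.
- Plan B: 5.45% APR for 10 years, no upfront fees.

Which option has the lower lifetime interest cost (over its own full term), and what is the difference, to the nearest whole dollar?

Plan A: monthly rate = 4%/12 = 0.0033333; payment = 19,250 × 0.0033333 / (1 − (1+0.0033333)^−300) = $101.61.
Total interest on Plan A = 300 × $101.61 − $19,250 = $11,233.00.
Plan B: monthly rate = 5.45%/12 = 0.0045417; payment = 19,250 × 0.0045417 / (1 − (1+0.0045417)^−120) = $208.44.
Total interest on Plan B = 120 × $208.44 − $19,250 = $5,762.80.
Plan B is lower by $5,470.20.

Plan B by $5,470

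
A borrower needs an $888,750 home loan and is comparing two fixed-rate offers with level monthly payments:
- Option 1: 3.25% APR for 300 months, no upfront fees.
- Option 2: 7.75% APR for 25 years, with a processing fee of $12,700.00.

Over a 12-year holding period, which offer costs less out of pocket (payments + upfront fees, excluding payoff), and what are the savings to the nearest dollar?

Option 1: monthly rate = 3.25%/12 = 0.0027083; payment = 888,750 × 0.0027083 / (1 − (1+0.0027083)^−300) = $4,331.02.
Option 2: at 7.75% the monthly rate is 0.0064583, so the payment is 888,750 × 0.0064583 / (1 − 1.0064583^−300) = $6,712.98.
Over 144 months: Option 1 costs 144 × $4,331.02 = $623,666.88; Option 2 costs 144 × $6,712.98 + $12,700.00 = $979,369.12.
Option 1 is cheaper by $979,369.12 − $623,666.88 = $355,702.24.

Option 1 by $355,702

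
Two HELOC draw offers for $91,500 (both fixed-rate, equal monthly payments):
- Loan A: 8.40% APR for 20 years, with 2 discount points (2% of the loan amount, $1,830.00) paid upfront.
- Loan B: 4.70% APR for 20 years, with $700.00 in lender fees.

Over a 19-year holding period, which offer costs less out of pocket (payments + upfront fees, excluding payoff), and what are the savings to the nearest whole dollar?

Loan A: at 8.40% the monthly rate is 0.0070000, so the payment is 91,500 × 0.0070000 / (1 − 1.0070000^−240) = $788.28.
Loan B: monthly rate = 4.7%/12 = 0.0039167; payment = 91,500 × 0.0039167 / (1 − (1+0.0039167)^−240) = $588.80.
Over 228 months: Loan A costs 228 × $788.28 + $1,830.00 = $181,557.84; Loan B costs 228 × $588.80 + $700.00 = $134,946.40.
Loan B is cheaper by $181,557.84 − $134,946.40 = $46,611.44.

Loan B by $46,611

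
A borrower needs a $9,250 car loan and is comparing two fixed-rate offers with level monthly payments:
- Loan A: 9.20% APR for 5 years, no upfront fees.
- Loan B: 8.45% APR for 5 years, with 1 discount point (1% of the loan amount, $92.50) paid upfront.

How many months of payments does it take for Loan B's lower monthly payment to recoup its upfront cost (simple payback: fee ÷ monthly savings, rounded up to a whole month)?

28 months

Loan A: monthly rate = 9.2%/12 = 0.0076667; payment = 9,250 × 0.0076667 / (1 − (1+0.0076667)^−60) = $192.91.
Loan B: monthly rate = 8.45%/12 = 0.0070417; payment = 9,250 × 0.0070417 / (1 − (1+0.0070417)^−60) = $189.56.
Monthly savings = $192.91 − $189.56 = $3.35.
Break-even = $92.50 / $3.35 = 27.61 → 28 months.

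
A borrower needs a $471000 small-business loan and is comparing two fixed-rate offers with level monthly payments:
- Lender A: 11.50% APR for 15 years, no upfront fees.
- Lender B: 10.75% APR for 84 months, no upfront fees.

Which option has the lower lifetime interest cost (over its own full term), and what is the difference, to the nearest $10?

Lender A: monthly rate = 11.5%/12 = 0.0095833; payment = 471,000 × 0.0095833 / (1 − (1+0.0095833)^−180) = $5,502.17.
Total interest on Lender A = 180 × $5,502.17 − $471,000 = $519,390.60.
Lender B: at 10.75% the monthly rate is 0.0089583, so the payment is 471,000 × 0.0089583 / (1 − 1.0089583^−84) = $8,002.89.
Total interest on Lender B = 84 × $8,002.89 − $471,000 = $201,242.76.
Lender B is lower by $318,147.84.

Lender B by $318,150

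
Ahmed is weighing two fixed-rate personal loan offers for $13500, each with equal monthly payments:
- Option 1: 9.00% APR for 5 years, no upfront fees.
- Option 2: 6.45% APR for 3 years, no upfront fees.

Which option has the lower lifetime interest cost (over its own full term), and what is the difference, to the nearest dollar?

Option 2 by $1,930

Option 1: at 9.00% the monthly rate is 0.0075000, so the payment is 13,500 × 0.0075000 / (1 − 1.0075000^−60) = $280.24.
Total interest on Option 1 = 60 × $280.24 − $13,500 = $3,314.40.
Option 2: monthly rate = 6.45%/12 = 0.0053750; payment = 13,500 × 0.0053750 / (1 − (1+0.0053750)^−36) = $413.45.
Total interest on Option 2 = 36 × $413.45 − $13,500 = $1,384.20.
Option 2 is lower by $1,930.20.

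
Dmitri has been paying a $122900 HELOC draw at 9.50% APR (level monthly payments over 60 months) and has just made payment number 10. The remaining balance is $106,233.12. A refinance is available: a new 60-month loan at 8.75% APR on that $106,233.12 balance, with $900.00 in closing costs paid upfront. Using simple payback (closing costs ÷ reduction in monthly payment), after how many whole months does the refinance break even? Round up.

Current payment = 122,900 × 9.5%/12 / (1 − (1+0.0079167)^−60) = $2,581.13.
Refinanced payment = 106,233.12 × 0.0072917 / (1 − (1+0.0072917)^−60) = $2,192.36.
Monthly savings = $2,581.13 − $2,192.36 = $388.77.
Break-even = $900.00 / $388.77 = 2.31 → 3 months.

3 months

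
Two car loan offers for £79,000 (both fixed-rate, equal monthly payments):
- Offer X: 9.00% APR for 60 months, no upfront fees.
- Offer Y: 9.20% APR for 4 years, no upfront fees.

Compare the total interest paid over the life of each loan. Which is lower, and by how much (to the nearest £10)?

Offer X: at 9.00% the monthly rate is 0.0075000, so the payment is 79,000 × 0.0075000 / (1 − 1.0075000^−60) = £1,639.91.
Total interest on Offer X = 60 × £1,639.91 − £79,000 = £19,394.60.
Offer Y: monthly rate = 9.2%/12 = 0.0076667; payment = 79,000 × 0.0076667 / (1 − (1+0.0076667)^−48) = £1,973.43.
Total interest on Offer Y = 48 × £1,973.43 − £79,000 = £15,724.64.
Offer Y is lower by £3,669.96.

Offer Y by £3,670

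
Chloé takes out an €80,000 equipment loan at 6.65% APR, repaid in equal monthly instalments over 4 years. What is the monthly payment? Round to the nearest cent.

At 6.65% the monthly rate is 0.0055417, so the payment is 80,000 × 0.0055417 / (1 − 1.0055417^−48) = €1,902.74.

€1,902.74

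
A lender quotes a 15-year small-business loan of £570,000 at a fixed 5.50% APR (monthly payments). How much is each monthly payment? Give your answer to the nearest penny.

£4,657.38

Monthly rate = 5.5%/12 = 0.0045833; payment = 570,000 × 0.0045833 / (1 − (1+0.0045833)^−180) = £4,657.38.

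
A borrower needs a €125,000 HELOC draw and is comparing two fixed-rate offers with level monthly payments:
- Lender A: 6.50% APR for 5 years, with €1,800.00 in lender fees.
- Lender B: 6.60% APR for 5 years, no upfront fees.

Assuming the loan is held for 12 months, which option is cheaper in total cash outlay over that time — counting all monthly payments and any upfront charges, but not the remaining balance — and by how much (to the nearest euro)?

Lender B by €1,730

Lender A: at 6.50% the monthly rate is 0.0054167, so the payment is 125,000 × 0.0054167 / (1 − 1.0054167^−60) = €2,445.77.
Lender B: monthly rate = 6.6%/12 = 0.0055000; payment = 125,000 × 0.0055000 / (1 − (1+0.0055000)^−60) = €2,451.63.
Over 12 months: Lender A costs 12 × €2,445.77 + €1,800.00 = €31,149.24; Lender B costs 12 × €2,451.63 = €29,419.56.
Lender B is cheaper by €31,149.24 − €29,419.56 = €1,729.68.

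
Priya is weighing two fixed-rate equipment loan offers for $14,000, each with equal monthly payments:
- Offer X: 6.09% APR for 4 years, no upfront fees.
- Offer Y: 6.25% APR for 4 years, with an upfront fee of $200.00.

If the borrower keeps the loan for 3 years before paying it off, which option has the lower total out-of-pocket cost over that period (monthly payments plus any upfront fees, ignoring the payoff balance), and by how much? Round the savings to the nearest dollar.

Offer X: at 6.09% the monthly rate is 0.0050750, so the payment is 14,000 × 0.0050750 / (1 − 1.0050750^−48) = $329.37.
Offer Y: monthly rate = 6.25%/12 = 0.0052083; payment = 14,000 × 0.0052083 / (1 − (1+0.0052083)^−48) = $330.40.
Over 36 months: Offer X costs 36 × $329.37 = $11,857.32; Offer Y costs 36 × $330.40 + $200.00 = $12,094.40.
Offer X is cheaper by $12,094.40 − $11,857.32 = $237.08.

Offer X by $237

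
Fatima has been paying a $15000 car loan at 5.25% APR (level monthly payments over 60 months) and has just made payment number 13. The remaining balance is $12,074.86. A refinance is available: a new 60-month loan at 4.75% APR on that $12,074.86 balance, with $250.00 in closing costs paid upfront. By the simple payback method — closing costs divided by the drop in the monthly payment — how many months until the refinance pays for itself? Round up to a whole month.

5 months

Current payment = 15,000 × 5.25%/12 / (1 − (1+0.0043750)^−60) = $284.79.
Refinanced payment = 12,074.86 × 0.0039583 / (1 − (1+0.0039583)^−60) = $226.49.
Monthly savings = $284.79 − $226.49 = $58.30.
Break-even = $250.00 / $58.30 = 4.29 → 5 months.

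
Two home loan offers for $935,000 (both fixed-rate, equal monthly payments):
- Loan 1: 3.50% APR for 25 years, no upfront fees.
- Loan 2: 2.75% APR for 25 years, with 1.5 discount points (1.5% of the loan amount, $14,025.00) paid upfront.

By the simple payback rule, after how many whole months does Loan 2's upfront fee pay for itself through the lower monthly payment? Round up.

39 months

Loan 1: at 3.50% the monthly rate is 0.0029167, so the payment is 935,000 × 0.0029167 / (1 − 1.0029167^−300) = $4,680.83.
Loan 2: monthly rate = 2.75%/12 = 0.0022917; payment = 935,000 × 0.0022917 / (1 − (1+0.0022917)^−300) = $4,313.26.
Monthly savings = $4,680.83 − $4,313.26 = $367.57.
Break-even = $14,025.00 / $367.57 = 38.16 → 39 months.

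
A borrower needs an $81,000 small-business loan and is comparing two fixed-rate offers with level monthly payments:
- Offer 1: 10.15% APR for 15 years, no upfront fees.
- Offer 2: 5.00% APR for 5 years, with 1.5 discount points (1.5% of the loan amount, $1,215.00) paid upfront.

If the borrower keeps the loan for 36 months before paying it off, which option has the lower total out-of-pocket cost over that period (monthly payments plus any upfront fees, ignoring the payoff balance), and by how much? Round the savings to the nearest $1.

Offer 1 by $24,640

Offer 1: at 10.15% the monthly rate is 0.0084583, so the payment is 81,000 × 0.0084583 / (1 − 1.0084583^−180) = $877.88.
Offer 2: monthly rate = 5%/12 = 0.0041667; payment = 81,000 × 0.0041667 / (1 − (1+0.0041667)^−60) = $1,528.57.
Over 36 months: Offer 1 costs 36 × $877.88 = $31,603.68; Offer 2 costs 36 × $1,528.57 + $1,215.00 = $56,243.52.
Offer 1 is cheaper by $56,243.52 − $31,603.68 = $24,639.84.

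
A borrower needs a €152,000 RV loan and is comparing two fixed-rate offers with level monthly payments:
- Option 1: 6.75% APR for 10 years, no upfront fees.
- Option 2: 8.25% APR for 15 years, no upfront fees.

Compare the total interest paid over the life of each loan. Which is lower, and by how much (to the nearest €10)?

Option 1 by €55,990

Option 1: at 6.75% the monthly rate is 0.0056250, so the payment is 152,000 × 0.0056250 / (1 − 1.0056250^−120) = €1,745.33.
Total interest on Option 1 = 120 × €1,745.33 − €152,000 = €57,439.60.
Option 2: at 8.25% the monthly rate is 0.0068750, so the payment is 152,000 × 0.0068750 / (1 − 1.0068750^−180) = €1,474.61.
Total interest on Option 2 = 180 × €1,474.61 − €152,000 = €113,429.80.
Option 1 is lower by €55,990.20.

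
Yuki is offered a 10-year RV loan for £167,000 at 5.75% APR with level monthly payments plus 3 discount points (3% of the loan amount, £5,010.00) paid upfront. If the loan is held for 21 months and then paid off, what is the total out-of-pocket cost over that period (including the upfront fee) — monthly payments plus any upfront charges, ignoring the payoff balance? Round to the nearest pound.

At 5.75% the monthly rate is 0.0047917, so the payment is 167,000 × 0.0047917 / (1 − 1.0047917^−120) = £1,833.15.
Total outlay = 21 × £1,833.15 + £5,010.00 = £43,506.15.

£43,506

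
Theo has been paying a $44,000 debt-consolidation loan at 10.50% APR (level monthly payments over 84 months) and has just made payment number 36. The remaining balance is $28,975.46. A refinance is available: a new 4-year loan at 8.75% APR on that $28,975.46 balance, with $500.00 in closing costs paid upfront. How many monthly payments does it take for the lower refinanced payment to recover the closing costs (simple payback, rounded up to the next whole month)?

Current payment = 44,000 × 10.5%/12 / (1 − (1+0.0087500)^−84) = $741.87.
Refinanced payment = 28,975.46 × 0.0072917 / (1 − (1+0.0072917)^−48) = $717.62.
Monthly savings = $741.87 − $717.62 = $24.25.
Break-even = $500.00 / $24.25 = 20.62 → 21 months.

21 months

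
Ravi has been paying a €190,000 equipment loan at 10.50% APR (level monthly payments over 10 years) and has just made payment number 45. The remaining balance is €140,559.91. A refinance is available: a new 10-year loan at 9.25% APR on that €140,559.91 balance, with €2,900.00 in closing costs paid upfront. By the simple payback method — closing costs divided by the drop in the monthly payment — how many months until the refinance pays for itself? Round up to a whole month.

Current payment = 190,000 × 10.5%/12 / (1 − (1+0.0087500)^−120) = €2,563.76.
Refinanced payment = 140,559.91 × 0.0077083 / (1 − (1+0.0077083)^−120) = €1,799.63.
Monthly savings = €2,563.76 − €1,799.63 = €764.13.
Break-even = €2,900.00 / €764.13 = 3.80 → 4 months.

4 months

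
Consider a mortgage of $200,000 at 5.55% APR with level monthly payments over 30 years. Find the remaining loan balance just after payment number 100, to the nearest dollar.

With monthly rate i = 5.55%/12 = 0.0046250, the balance after k of n payments is P · [(1+i)^n − (1+i)^k] / [(1+i)^n − 1].
(1+0.0046250)^360 = 5.26542318 and (1+0.0046250)^100 = 1.58634679, so the balance is 200,000 × (5.26542318 − 1.58634679) / (5.26542318 − 1) = $172,506.98.

$172,507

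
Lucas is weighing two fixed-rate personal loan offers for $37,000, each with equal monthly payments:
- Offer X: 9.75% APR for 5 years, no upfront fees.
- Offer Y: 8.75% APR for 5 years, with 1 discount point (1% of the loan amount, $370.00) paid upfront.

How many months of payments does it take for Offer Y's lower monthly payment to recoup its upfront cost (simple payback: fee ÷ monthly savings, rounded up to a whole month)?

21 months

Offer X: at 9.75% the monthly rate is 0.0081250, so the payment is 37,000 × 0.0081250 / (1 − 1.0081250^−60) = $781.60.
Offer Y: at 8.75% the monthly rate is 0.0072917, so the payment is 37,000 × 0.0072917 / (1 − 1.0072917^−60) = $763.58.
Monthly savings = $781.60 − $763.58 = $18.02.
Break-even = $370.00 / $18.02 = 20.53 → 21 months.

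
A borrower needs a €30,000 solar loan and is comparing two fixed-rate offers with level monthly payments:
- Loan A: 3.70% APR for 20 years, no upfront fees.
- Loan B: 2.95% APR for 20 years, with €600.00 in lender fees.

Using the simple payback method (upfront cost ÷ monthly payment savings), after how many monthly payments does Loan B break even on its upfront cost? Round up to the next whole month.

53 months

Loan A: monthly rate = 3.7%/12 = 0.0030833; payment = 30,000 × 0.0030833 / (1 − (1+0.0030833)^−240) = €177.09.
Loan B: at 2.95% the monthly rate is 0.0024583, so the payment is 30,000 × 0.0024583 / (1 − 1.0024583^−240) = €165.63.
Monthly savings = €177.09 − €165.63 = €11.46.
Break-even = €600.00 / €11.46 = 52.36 → 53 months.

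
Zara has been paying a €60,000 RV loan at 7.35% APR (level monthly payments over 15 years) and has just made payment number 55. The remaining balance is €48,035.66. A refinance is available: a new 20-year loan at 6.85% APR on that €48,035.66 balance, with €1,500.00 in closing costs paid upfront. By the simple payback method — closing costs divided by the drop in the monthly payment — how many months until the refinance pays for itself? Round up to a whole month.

9 months

Current payment = 60,000 × 7.35%/12 / (1 − (1+0.0061250)^−180) = €551.11.
Refinanced payment = 48,035.66 × 0.0057083 / (1 − (1+0.0057083)^−240) = €368.11.
Monthly savings = €551.11 − €368.11 = €183.00.
Break-even = €1,500.00 / €183.00 = 8.20 → 9 months.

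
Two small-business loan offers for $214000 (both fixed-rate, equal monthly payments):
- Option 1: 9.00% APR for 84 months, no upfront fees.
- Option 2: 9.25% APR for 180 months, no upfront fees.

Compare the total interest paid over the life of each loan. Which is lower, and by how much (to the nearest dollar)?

Option 1 by $107,228

Option 1: at 9.00% the monthly rate is 0.0075000, so the payment is 214,000 × 0.0075000 / (1 − 1.0075000^−84) = $3,443.06.
Total interest on Option 1 = 84 × $3,443.06 − $214,000 = $75,217.04.
Option 2: monthly rate = 9.25%/12 = 0.0077083; payment = 214,000 × 0.0077083 / (1 − (1+0.0077083)^−180) = $2,202.47.
Total interest on Option 2 = 180 × $2,202.47 − $214,000 = $182,444.60.
Option 1 is lower by $107,227.56.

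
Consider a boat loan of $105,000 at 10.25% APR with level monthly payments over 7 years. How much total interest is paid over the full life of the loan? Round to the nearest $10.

$42,560

Monthly rate = 10.25%/12 = 0.0085417; payment = 105,000 × 0.0085417 / (1 − (1+0.0085417)^−84) = $1,756.72.
Total paid = 84 × $1,756.72 = $147,564.48; interest = $147,564.48 − $105,000 = $42,564.48.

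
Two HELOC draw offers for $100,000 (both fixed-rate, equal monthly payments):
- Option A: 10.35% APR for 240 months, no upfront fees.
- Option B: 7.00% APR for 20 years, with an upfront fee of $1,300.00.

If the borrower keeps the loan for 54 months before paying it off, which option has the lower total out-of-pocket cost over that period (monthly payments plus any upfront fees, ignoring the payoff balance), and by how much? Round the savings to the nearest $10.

Option A: monthly rate = 10.35%/12 = 0.0086250; payment = 100,000 × 0.0086250 / (1 − (1+0.0086250)^−240) = $988.32.
Option B: monthly rate = 7%/12 = 0.0058333; payment = 100,000 × 0.0058333 / (1 − (1+0.0058333)^−240) = $775.30.
Over 54 months: Option A costs 54 × $988.32 = $53,369.28; Option B costs 54 × $775.30 + $1,300.00 = $43,166.20.
Option B is cheaper by $53,369.28 − $43,166.20 = $10,203.08.

Option B by $10,200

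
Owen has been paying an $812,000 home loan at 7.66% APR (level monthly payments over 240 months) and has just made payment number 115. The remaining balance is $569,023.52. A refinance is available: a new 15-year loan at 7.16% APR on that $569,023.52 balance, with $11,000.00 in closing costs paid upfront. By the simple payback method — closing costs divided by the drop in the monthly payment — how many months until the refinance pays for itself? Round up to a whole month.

8 months

Current payment = 812,000 × 7.66%/12 / (1 − (1+0.0063833)^−240) = $6,621.09.
Refinanced payment = 569,023.52 × 0.0059667 / (1 − (1+0.0059667)^−180) = $5,165.58.
Monthly savings = $6,621.09 − $5,165.58 = $1,455.51.
Break-even = $11,000.00 / $1,455.51 = 7.56 → 8 months.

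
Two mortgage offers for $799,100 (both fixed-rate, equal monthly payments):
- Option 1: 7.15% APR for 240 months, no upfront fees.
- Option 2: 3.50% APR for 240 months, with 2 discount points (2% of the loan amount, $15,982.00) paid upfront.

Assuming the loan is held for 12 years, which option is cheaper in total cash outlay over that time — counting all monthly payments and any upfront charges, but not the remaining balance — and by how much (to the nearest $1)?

Option 2 by $219,186

Option 1: at 7.15% the monthly rate is 0.0059583, so the payment is 799,100 × 0.0059583 / (1 − 1.0059583^−240) = $6,267.57.
Option 2: at 3.50% the monthly rate is 0.0029167, so the payment is 799,100 × 0.0029167 / (1 − 1.0029167^−240) = $4,634.46.
Over 144 months: Option 1 costs 144 × $6,267.57 = $902,530.08; Option 2 costs 144 × $4,634.46 + $15,982.00 = $683,344.24.
Option 2 is cheaper by $902,530.08 − $683,344.24 = $219,185.84.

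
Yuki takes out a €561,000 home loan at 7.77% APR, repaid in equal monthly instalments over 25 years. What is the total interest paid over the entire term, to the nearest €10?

At 7.77% the monthly rate is 0.0064750, so the payment is 561,000 × 0.0064750 / (1 − 1.0064750^−300) = €4,244.76.
Total paid = 300 × €4,244.76 = €1,273,428.00; interest = €1,273,428.00 − €561,000 = €712,428.00.

€712,430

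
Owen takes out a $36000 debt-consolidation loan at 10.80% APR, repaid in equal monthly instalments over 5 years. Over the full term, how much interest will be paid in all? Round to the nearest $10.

$10,750

Monthly rate = 10.8%/12 = 0.0090000; payment = 36,000 × 0.0090000 / (1 − (1+0.0090000)^−60) = $779.14.
Total paid = 60 × $779.14 = $46,748.40; interest = $46,748.40 − $36,000 = $10,748.40.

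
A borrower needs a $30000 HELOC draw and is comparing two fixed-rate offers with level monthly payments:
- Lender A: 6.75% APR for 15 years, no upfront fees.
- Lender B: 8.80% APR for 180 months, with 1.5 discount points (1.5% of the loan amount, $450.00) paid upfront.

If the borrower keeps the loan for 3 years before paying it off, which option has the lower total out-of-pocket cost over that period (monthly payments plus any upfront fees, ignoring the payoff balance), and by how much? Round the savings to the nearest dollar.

Lender A: monthly rate = 6.75%/12 = 0.0056250; payment = 30,000 × 0.0056250 / (1 − (1+0.0056250)^−180) = $265.47.
Lender B: monthly rate = 8.8%/12 = 0.0073333; payment = 30,000 × 0.0073333 / (1 − (1+0.0073333)^−180) = $300.72.
Over 36 months: Lender A costs 36 × $265.47 = $9,556.92; Lender B costs 36 × $300.72 + $450.00 = $11,275.92.
Lender A is cheaper by $11,275.92 − $9,556.92 = $1,719.00.

Lender A by $1,719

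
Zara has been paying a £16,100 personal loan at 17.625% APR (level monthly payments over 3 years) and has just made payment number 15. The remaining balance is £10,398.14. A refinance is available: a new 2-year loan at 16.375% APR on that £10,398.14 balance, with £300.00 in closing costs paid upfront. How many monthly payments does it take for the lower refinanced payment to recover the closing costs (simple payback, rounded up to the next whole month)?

Current payment = 16,100 × 17.625%/12 / (1 − (1+0.0146875)^−36) = £579.03.
Refinanced payment = 10,398.14 × 0.0136458 / (1 − (1+0.0136458)^−24) = £510.99.
Monthly savings = £579.03 − £510.99 = £68.04.
Break-even = £300.00 / £68.04 = 4.41 → 5 months.

5 months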